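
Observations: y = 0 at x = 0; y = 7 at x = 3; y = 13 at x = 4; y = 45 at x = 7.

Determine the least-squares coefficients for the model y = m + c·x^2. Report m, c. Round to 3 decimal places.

Sums needed: Σ1 = 4, Σx^2 = 74, Σx^2·x^2 = 2738.
Moment sums: Σy = 65, Σx^2·y = 2476.
AᵀA·[m, c]ᵀ = Aᵀy becomes [[4, 74]; [74, 2738]]·[m, c]ᵀ = [65, 2476]ᵀ.
det = 4·2738 − 74² = 5476.
m = (65·2738 − 74·2476)/5476 = -71/74; c = (4·2476 − 74·65)/5476 = 2547/2738.

m = -0.959, c = 0.930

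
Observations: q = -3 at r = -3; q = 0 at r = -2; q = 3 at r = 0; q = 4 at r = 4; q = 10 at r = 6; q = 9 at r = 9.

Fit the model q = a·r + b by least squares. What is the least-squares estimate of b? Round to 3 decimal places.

b = 1.521

Normal-equation sums: Σr·r = 146, Σr = 14, Σ1 = 6.
For Aᵀq: Σr·q = 166, Σq = 23.
Eliminating b: 6·(row 1) − 14·(row 2) gives 680·a = 6·166 − 14·23 = 674, so a = 337/340.
Then b = (23 − 14·(337/340))/6 = 517/340.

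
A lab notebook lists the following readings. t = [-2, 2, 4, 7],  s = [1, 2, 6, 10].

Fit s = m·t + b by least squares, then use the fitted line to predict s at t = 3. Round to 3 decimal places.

ŝ = 5.006

AᵀA·[m, b]ᵀ = Aᵀs reads: 73·m + 11·b = 96;  11·m + 4·b = 19.
(Σt·t = 73, Σt = 11, Σ1 = 4, Σt·s = 96, Σs = 19.)
Eliminating b: 4·(row 1) − 11·(row 2) gives 171·m = 4·96 − 11·19 = 175, so m = 175/171.
Then b = (19 − 11·(175/171))/4 = 331/171.
At t = 3: ŝ = (175/171)·(3) + (331/171)·(1) = 856/171.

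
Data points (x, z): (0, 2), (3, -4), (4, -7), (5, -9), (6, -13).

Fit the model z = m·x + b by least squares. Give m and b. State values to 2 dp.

Normal-equation sums: Σx·x = 86, Σx = 18, Σ1 = 5.
Moment sums: Σx·z = -163, Σz = -31.
Normal equations: [[86, 18]; [18, 5]]·[m, b]ᵀ = [-163, -31]ᵀ.
Δ = 86·5 − 18² = 106.
m = ((-163)·5 − 18·(-31))/106 = -257/106; b = (86·(-31) − 18·(-163))/106 = 134/53.

m = -2.42, b = 2.53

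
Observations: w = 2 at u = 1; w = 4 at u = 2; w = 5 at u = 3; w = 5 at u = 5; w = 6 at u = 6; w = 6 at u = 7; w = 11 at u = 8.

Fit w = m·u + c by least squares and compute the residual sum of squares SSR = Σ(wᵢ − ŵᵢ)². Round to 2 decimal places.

SSR = 11.62

Entries of AᵀA: Σu·u = 188, Σu = 32, Σ1 = 7.
Right-hand side: Σu·w = 216, Σw = 39.
det = 188·7 − 32² = 292.
m = (216·7 − 32·39)/292 = 66/73; c = (188·39 − 32·216)/292 = 105/73.
Residuals: -25/73, 55/73, 62/73, -70/73, -63/73, -129/73, 170/73; SSR = 848/73.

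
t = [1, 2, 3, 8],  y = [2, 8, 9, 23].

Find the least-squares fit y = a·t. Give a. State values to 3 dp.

a = 2.936

XᵀX·[a]ᵀ = Xᵀy reads: 78·a = 229.
(Σt·t = 78, Σt·y = 229.)
a = 229/78 = 2.9359.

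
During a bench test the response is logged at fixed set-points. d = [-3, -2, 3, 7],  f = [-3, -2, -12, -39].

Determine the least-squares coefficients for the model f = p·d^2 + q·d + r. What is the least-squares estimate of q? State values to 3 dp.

q = -1.495

Sums needed: Σd^2·d^2 = 2579, Σd^2·d = 335, Σd^2 = 71, Σd·d = 71, Σd = 5, Σ1 = 4.
For Aᵀf: Σd^2·f = -2054, Σd·f = -296, Σf = -56.
Normal equations: [[2579, 335, 71]; [335, 71, 5]; [71, 5, 4]]·[p, q, r]ᵀ = [-2054, -296, -56]ᵀ.
Inverting the 3×3 Gram matrix, [p, q, r]ᵀ = [-577/1100, -329/220, -141/50]ᵀ.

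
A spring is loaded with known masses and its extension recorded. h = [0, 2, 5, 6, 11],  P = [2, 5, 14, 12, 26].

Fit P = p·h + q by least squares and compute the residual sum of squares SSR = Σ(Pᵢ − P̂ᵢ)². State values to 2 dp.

SSR = 10.34

Sums needed: Σh·h = 186, Σh = 24, Σ1 = 5.
For MᵀP: Σh·P = 438, ΣP = 59.
Eliminating q: 5·(row 1) − 24·(row 2) gives 354·p = 5·438 − 24·59 = 774, so p = 129/59.
Then q = (59 − 24·(129/59))/5 = 77/59.
Residuals: 41/59, -40/59, 104/59, -143/59, 38/59; SSR = 610/59.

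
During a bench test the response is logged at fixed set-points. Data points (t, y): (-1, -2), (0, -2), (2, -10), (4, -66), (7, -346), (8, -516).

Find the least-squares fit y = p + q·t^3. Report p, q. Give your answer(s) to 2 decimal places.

Sums needed: Σ1 = 6, Σt^3 = 926, Σt^3·t^3 = 383954.
Moment sums: Σy = -942, Σt^3·y = -387172.
Normal equations: [[6, 926]; [926, 383954]]·[p, q]ᵀ = [-942, -387172]ᵀ.
Determinant 6·383954 − 926² = 1446248.
p = ((-942)·383954 − 926·(-387172))/1446248 = -790849/361562; q = (6·(-387172) − 926·(-942))/1446248 = -362685/361562.

p = -2.19, q = -1.00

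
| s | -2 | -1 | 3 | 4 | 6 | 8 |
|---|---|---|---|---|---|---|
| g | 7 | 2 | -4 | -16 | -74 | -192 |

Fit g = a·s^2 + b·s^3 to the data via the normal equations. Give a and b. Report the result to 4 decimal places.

a = 0.9106, b = -0.4894

The normal equations are: 5746·a + 41778·b = -15214;  41778·a + 313690·b = -115478.
det = 5746·313690 − 41778² = 57061456.
a = ((-15214)·313690 − 41778·(-115478))/57061456 = 3247514/3566341; b = (5746·(-115478) − 41778·(-15214))/57061456 = -1745381/3566341.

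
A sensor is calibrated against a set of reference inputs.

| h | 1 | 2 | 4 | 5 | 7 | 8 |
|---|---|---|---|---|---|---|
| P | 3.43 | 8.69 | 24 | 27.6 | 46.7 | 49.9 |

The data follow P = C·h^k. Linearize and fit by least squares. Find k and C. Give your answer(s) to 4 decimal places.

k = 1.3090, C = 3.5176

Let Y = ln P. Fitting Y = k·ln h + ln C by least squares:
Sums: Σln h = 7.7142, Σ(ln h)² = 13.1032, Σln P = 17.6444, Σln h·ln P = 26.8545.
Normal system: [[13.1032, 7.7142]; [7.7142, 6]]·[k, ln C]ᵀ = [26.8545, 17.6444]ᵀ.
Slope k = (n·Σln h·ln P − Σln h·Σln P)/(n·Σ(ln h)² − (Σln h)²) = (6·26.8545 − 7.7142·17.6444)/19.1098 = 1.30897; ln C = (Σln P − k·Σln h)/n = 1.25778, so C = exp(1.25778) = 3.51761.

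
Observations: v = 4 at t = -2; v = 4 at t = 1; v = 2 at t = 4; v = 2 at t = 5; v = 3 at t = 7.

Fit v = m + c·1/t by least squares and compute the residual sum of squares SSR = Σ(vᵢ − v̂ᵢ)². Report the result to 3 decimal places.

SSR = 3.998

Sums needed: Σ1 = 5, Σ1/t = 153/140, Σ1/t·1/t = 26909/19600.
And Σv = 15, Σ1/t·v = 233/70.
Normal equations: [[5, 153/140]; [153/140, 26909/19600]]·[m, c]ᵀ = [15, 233/70]ᵀ.
det = 5·(26909/19600) − (153/140)² = 6946/1225.
m = (15·(26909/19600) − (153/140)·(233/70))/(6946/1225) = 332337/111136; c = (5·(233/70) − (153/140)·15)/(6946/1225) = 1225/27784.
Residuals: 114657/111136, 107307/111136, -55645/55568, -111045/111136, 371/111136; SSR = 444299/111136.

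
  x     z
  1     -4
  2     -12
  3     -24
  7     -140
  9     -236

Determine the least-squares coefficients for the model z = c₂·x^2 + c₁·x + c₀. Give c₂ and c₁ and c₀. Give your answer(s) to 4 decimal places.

Setting ∂/∂c₂ … = 0 gives: 9060·c₂ + 1108·c₁ + 144·c₀ = -26244;  1108·c₂ + 144·c₁ + 22·c₀ = -3204;  144·c₂ + 22·c₁ + 5·c₀ = -416.
Inverting the 3×3 Gram matrix, [c₂, c₁, c₀]ᵀ = [-3373/1067, 2850/1067, -4172/1067]ᵀ.

c₂ = -3.1612, c₁ = 2.6710, c₀ = -3.9100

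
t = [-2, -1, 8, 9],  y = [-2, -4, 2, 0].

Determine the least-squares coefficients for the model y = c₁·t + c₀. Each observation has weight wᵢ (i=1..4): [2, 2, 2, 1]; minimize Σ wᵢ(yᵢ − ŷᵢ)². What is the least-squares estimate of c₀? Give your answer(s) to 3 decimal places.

Entries of MᵀWM: Σwᵢ·t·t = 219, Σwᵢ·t = 19, Σwᵢ·1 = 7.
And Σwᵢ·t·y = 48, Σwᵢ·y = -8.
MᵀWM·[c₁, c₀]ᵀ = MᵀWy becomes [[219, 19]; [19, 7]]·[c₁, c₀]ᵀ = [48, -8]ᵀ.
Eliminating c₀: 7·(row 1) − 19·(row 2) gives 1172·c₁ = 7·48 − 19·(-8) = 488, so c₁ = 122/293.
Then c₀ = ((-8) − 19·(122/293))/7 = -666/293.

c₀ = -2.273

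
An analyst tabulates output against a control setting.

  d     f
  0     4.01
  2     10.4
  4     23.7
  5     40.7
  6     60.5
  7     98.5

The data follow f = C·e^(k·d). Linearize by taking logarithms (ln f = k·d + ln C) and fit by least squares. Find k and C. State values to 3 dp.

Taking logs, ln f = k·d + ln C, so regress ln f on d.
Σd = 24.0000, Σ(d)² = 130.0000, Σln f = 19.2950, Σd·ln f = 92.6229.
Equations: 130.0000·k + 24.0000·ln C = 92.6229;  24.0000·k + 6·ln C = 19.2950.
Solving (det = 204.0000): k = 0.45420, ln C = 1.39902, so C = exp(1.39902) = 4.05123.

k = 0.454, C = 4.051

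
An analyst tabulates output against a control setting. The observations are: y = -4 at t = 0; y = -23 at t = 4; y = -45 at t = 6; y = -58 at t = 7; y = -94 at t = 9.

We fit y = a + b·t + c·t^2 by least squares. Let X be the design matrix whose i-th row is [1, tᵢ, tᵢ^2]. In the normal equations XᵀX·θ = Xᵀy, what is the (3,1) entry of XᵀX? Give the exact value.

Row 3 ↔ basis t^2, column 1 ↔ basis 1, so (XᵀX)_{3,1} = Σᵢ t^2 = (0)·(1) + (16)·(1) + (36)·(1) + (49)·(1) + (81)·(1) = 182.

182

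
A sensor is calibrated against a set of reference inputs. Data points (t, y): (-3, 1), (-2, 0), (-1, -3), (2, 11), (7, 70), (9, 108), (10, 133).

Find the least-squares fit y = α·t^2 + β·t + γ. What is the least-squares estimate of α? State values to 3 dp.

With design matrix A, AᵀA = [[19076, 2044, 248]; [2044, 248, 22]; [248, 22, 7]] and Aᵀy = [25528, 2814, 320]ᵀ.
Inverting the 3×3 Gram matrix, [α, β, γ]ᵀ = [220001/211092, 578717/211092, 6129/35182]ᵀ.

α = 1.042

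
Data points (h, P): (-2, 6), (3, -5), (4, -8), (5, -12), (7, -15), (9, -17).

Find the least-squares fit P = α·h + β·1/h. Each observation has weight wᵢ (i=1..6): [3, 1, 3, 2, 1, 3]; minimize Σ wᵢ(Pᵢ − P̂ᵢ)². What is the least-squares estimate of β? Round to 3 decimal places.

β = -3.861

The normal system XᵀWX·[α, β]ᵀ = XᵀWP is [[411, 13]; [13, 627661/529200]]·[α, β]ᵀ = [-831, -3074/105]ᵀ.
Determinant 411·(627661/529200) − 13² = 56177957/176400.
α = ((-831)·(627661/529200) − 13·(-3074/105))/(56177957/176400) = -106725937/56177957; β = (411·(-3074/105) − 13·(-831))/(56177957/176400) = -216886320/56177957.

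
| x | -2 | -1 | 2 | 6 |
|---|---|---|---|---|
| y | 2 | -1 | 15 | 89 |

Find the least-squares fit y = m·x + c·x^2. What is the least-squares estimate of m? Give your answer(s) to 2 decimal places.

MᵀM·[m, c]ᵀ = Mᵀy reads: 45·m + 215·c = 561;  215·m + 1329·c = 3271.
Δ = 45·1329 − 215² = 13580.
m = (561·1329 − 215·3271)/13580 = 10576/3395; c = (45·3271 − 215·561)/13580 = 1329/679.

m = 3.12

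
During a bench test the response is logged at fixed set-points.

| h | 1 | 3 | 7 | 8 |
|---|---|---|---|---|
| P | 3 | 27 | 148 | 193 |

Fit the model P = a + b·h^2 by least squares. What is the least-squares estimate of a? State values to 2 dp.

a = -0.07

MᵀM·[a, b]ᵀ = MᵀP reads: 4·a + 123·b = 371;  123·a + 6579·b = 19850.
(Σ1 = 4, Σh^2 = 123, Σh^2·h^2 = 6579, ΣP = 371, Σh^2·P = 19850.)
Determinant 4·6579 − 123² = 11187.
a = (371·6579 − 123·19850)/11187 = -247/3729; b = (4·19850 − 123·371)/11187 = 33767/11187.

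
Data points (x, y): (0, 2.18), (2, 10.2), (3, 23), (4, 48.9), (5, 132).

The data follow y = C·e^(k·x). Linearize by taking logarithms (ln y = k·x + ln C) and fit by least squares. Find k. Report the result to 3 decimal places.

With ln yᵢ as the transformed response and xᵢ as the regressor:
Σx = 14.0000, Σ(x)² = 54.0000, Σln y = 15.0098, Σx·ln y = 54.0244.
Equations: 54.0000·k + 14.0000·ln C = 54.0244;  14.0000·k + 5·ln C = 15.0098.
Solving (det = 74.0000): k = 0.81061, ln C = 0.73226.

k = 0.811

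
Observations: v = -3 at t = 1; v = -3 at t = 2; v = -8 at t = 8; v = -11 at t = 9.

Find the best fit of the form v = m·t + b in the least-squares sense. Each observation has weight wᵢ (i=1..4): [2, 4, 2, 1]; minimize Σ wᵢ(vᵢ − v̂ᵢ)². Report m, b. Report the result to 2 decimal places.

m = -0.90, b = -1.49

Normal-equation sums: Σwᵢ·t·t = 227, Σwᵢ·t = 35, Σwᵢ·1 = 9.
For AᵀWv: Σwᵢ·t·v = -257, Σwᵢ·v = -45.
Normal equations: [[227, 35]; [35, 9]]·[m, b]ᵀ = [-257, -45]ᵀ.
Eliminating b: 9·(row 1) − 35·(row 2) gives 818·m = 9·(-257) − 35·(-45) = -738, so m = -369/409.
Then b = ((-45) − 35·(-369/409))/9 = -610/409.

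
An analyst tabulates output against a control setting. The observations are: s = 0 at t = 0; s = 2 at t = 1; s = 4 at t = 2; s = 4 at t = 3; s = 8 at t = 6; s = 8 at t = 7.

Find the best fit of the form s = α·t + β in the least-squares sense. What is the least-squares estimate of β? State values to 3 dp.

The normal equations are: 99·α + 19·β = 126;  19·α + 6·β = 26.
det = 99·6 − 19² = 233.
α = (126·6 − 19·26)/233 = 262/233; β = (99·26 − 19·126)/233 = 180/233.

β = 0.773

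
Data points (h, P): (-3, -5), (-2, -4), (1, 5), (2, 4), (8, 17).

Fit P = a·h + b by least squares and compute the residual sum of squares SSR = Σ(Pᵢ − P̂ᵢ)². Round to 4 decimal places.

SSR = 5.9465

Forming XᵀX = [[82, 6]; [6, 5]] and XᵀP = [172, 17]ᵀ gives XᵀX·[a, b]ᵀ = XᵀP.
Δ = 82·5 − 6² = 374.
a = (172·5 − 6·17)/374 = 379/187; b = (82·17 − 6·172)/374 = 181/187.
Residuals: 21/187, -171/187, 375/187, -191/187, -2/11; SSR = 1112/187.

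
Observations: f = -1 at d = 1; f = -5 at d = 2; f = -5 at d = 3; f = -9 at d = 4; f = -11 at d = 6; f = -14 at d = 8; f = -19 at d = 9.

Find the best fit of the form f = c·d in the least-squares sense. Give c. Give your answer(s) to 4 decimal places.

c = -1.9479

Forming XᵀX = [[211]] and Xᵀf = [-411]ᵀ gives XᵀX·[c]ᵀ = Xᵀf.
c = (-411)/211 = -1.94787.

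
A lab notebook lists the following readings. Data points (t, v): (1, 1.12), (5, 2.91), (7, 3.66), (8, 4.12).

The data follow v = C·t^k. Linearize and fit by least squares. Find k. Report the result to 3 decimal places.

Taking logs, ln v = k·ln t + ln C, so regress ln v on ln t.
Over the data: Σln t = 5.6348, Σ(ln t)² = 10.7009, Σln v = 3.8948, Σln t·ln v = 7.1881.
Normal system: [[10.7009, 5.6348]; [5.6348, 4]]·[k, ln C]ᵀ = [7.1881, 3.8948]ᵀ.
Solving (det = 11.0529): k = 0.61575, ln C = 0.10629.

k = 0.616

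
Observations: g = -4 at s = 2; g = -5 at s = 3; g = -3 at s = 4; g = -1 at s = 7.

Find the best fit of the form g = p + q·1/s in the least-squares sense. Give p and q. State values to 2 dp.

p = -0.67, q = -8.43

Forming XᵀX = [[4, 103/84]; [103/84, 3133/7056]] and Xᵀg = [-13, -383/84]ᵀ gives XᵀX·[p, q]ᵀ = Xᵀg.
Determinant 4·(3133/7056) − (103/84)² = 641/2352.
p = ((-13)·(3133/7056) − (103/84)·(-383/84))/(641/2352) = -1280/1923; q = (4·(-383/84) − (103/84)·(-13))/(641/2352) = -5404/641.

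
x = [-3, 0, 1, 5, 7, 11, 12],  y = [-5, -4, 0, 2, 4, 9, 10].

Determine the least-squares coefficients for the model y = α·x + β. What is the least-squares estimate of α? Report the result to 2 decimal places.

Compute the Gram sums: Σx·x = 349, Σx = 33, Σ1 = 7.
And Σx·y = 272, Σy = 16.
AᵀA·[α, β]ᵀ = Aᵀy becomes [[349, 33]; [33, 7]]·[α, β]ᵀ = [272, 16]ᵀ.
Eliminating β: 7·(row 1) − 33·(row 2) gives 1354·α = 7·272 − 33·16 = 1376, so α = 688/677.
Then β = (16 − 33·(688/677))/7 = -1696/677.

α = 1.02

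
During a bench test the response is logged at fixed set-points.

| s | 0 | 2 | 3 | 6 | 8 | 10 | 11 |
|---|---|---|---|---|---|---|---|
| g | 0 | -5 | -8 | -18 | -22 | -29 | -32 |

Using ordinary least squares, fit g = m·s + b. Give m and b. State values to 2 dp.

Setting ∂/∂m … = 0 gives: 334·m + 40·b = -960;  40·m + 7·b = -114.
Δ = 334·7 − 40² = 738.
m = ((-960)·7 − 40·(-114))/738 = -120/41; b = (334·(-114) − 40·(-960))/738 = 18/41.

m = -2.93, b = 0.44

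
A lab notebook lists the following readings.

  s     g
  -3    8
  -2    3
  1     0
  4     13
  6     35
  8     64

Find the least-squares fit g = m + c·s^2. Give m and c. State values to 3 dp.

m = -1.564, c = 1.018

Compute the Gram sums: Σ1 = 6, Σs^2 = 130, Σs^2·s^2 = 5746.
For Xᵀg: Σg = 123, Σs^2·g = 5648.
So XᵀX·[m, c]ᵀ = Xᵀg: [[6, 130]; [130, 5746]]·[m, c]ᵀ = [123, 5648]ᵀ.
Eliminating c: 5746·(row 1) − 130·(row 2) gives 17576·m = 5746·123 − 130·5648 = -27482, so m = -1057/676.
Then c = (5648 − 130·(-1057/676))/5746 = 8949/8788.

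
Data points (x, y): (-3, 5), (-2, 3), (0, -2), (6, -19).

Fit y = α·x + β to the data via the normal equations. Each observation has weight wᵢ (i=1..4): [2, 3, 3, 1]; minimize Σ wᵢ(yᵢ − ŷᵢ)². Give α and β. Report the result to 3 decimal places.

Compute the Gram sums: Σwᵢ·x·x = 66, Σwᵢ·x = -6, Σwᵢ·1 = 9.
Moment sums: Σwᵢ·x·y = -162, Σwᵢ·y = -6.
So MᵀWM·[α, β]ᵀ = MᵀWy: [[66, -6]; [-6, 9]]·[α, β]ᵀ = [-162, -6]ᵀ.
Eliminating β: 9·(row 1) − (-6)·(row 2) gives 558·α = 9·(-162) − (-6)·(-6) = -1494, so α = -83/31.
Then β = ((-6) − (-6)·(-83/31))/9 = -76/31.

α = -2.677, β = -2.452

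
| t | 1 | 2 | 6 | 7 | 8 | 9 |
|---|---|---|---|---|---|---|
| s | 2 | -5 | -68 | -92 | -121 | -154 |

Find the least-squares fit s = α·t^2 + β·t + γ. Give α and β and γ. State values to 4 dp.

Sums needed: Σt^2·t^2 = 14371, Σt^2·t = 1809, Σt^2 = 235, Σt·t = 235, Σt = 33, Σ1 = 6.
For Mᵀs: Σt^2·s = -27192, Σt·s = -3414, Σs = -438.
So MᵀM·[α, β, γ]ᵀ = Mᵀs: [[14371, 1809, 235]; [1809, 235, 33]; [235, 33, 6]]·[α, β, γ]ᵀ = [-27192, -3414, -438]ᵀ.
Inverting the 3×3 Gram matrix, [α, β, γ]ᵀ = [-53691/28960, -25671/28960, 16251/3620]ᵀ.

α = -1.8540, β = -0.8864, γ = 4.4892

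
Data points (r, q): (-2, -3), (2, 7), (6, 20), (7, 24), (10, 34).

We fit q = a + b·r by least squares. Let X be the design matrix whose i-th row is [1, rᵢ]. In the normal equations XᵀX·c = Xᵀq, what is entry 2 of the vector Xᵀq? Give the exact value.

Entry 2 ↔ basis r, so (Xᵀq)_{2} = Σᵢ (r)·qᵢ = (-2)·(-3) + (2)·(7) + (6)·(20) + (7)·(24) + (10)·(34) = 648.

648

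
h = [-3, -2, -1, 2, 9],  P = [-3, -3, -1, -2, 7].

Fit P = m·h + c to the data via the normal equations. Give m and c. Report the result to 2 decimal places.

m = 0.82, c = -1.22

With design matrix M, MᵀM = [[99, 5]; [5, 5]] and MᵀP = [75, -2]ᵀ.
Eliminating c: 5·(row 1) − 5·(row 2) gives 470·m = 5·75 − 5·(-2) = 385, so m = 77/94.
Then c = ((-2) − 5·(77/94))/5 = -573/470.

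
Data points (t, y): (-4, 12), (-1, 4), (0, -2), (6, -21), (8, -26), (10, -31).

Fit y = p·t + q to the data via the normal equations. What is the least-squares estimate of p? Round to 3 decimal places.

p = -3.146

Compute the Gram sums: Σt·t = 217, Σt = 19, Σ1 = 6.
For Mᵀy: Σt·y = -696, Σy = -64.
Normal equations: [[217, 19]; [19, 6]]·[p, q]ᵀ = [-696, -64]ᵀ.
Determinant 217·6 − 19² = 941.
p = ((-696)·6 − 19·(-64))/941 = -2960/941; q = (217·(-64) − 19·(-696))/941 = -664/941.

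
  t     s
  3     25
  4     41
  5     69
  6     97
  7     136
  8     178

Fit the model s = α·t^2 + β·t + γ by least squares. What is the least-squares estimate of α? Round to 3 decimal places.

Compute the Gram sums: Σt^2·t^2 = 8755, Σt^2·t = 1287, Σt^2 = 199, Σt·t = 199, Σt = 33, Σ1 = 6.
Moment sums: Σt^2·s = 24154, Σt·s = 3542, Σs = 546.
MᵀM·[α, β, γ]ᵀ = Mᵀs becomes [[8755, 1287, 199]; [1287, 199, 33]; [199, 33, 6]]·[α, β, γ]ᵀ = [24154, 3542, 546]ᵀ.
Inverting the 3×3 Gram matrix, [α, β, γ]ᵀ = [87/28, -473/140, 457/70]ᵀ.

α = 3.107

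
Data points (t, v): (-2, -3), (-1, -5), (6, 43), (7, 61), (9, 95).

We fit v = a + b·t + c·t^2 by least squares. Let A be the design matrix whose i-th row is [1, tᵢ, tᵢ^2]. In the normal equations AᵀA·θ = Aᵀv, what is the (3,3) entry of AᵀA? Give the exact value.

10275

Row 3 ↔ basis t^2, column 3 ↔ basis t^2, so (AᵀA)_{3,3} = Σᵢ (t^2)·(t^2) = (4)·(4) + (1)·(1) + (36)·(36) + (49)·(49) + (81)·(81) = 10275.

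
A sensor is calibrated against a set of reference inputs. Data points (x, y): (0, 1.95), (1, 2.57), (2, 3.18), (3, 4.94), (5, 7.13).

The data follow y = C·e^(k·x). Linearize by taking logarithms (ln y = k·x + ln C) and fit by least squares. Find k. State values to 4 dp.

With ln yᵢ as the transformed response and xᵢ as the regressor:
XᵀX = [[39.0000, 11.0000]; [11.0000, 5]], rhs = [17.8713, 6.3303]ᵀ  (here Σx = 11.0000, Σ(x)² = 39.0000, Σln y = 6.3303, Σx·ln y = 17.8713).
Solving (det = 74.0000): k = 0.26653, ln C = 0.67969.

k = 0.2665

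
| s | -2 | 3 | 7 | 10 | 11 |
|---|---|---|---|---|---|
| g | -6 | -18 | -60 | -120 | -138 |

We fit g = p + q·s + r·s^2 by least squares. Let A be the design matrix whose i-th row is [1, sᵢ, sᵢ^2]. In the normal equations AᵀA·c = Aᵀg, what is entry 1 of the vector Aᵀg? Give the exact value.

-342

Entry 1 ↔ basis 1, so (Aᵀg)_{1} = Σᵢ gᵢ = (1)·(-6) + (1)·(-18) + (1)·(-60) + (1)·(-120) + (1)·(-138) = -342.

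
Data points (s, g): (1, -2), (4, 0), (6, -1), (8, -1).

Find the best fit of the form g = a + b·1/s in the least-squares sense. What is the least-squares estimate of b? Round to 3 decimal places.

Entries of MᵀM: Σ1 = 4, Σ1/s = 37/24, Σ1/s·1/s = 637/576.
For Mᵀg: Σg = -4, Σ1/s·g = -55/24.
Δ = 4·(637/576) − (37/24)² = 131/64.
a = ((-4)·(637/576) − (37/24)·(-55/24))/(131/64) = -57/131; b = (4·(-55/24) − (37/24)·(-4))/(131/64) = -192/131.

b = -1.466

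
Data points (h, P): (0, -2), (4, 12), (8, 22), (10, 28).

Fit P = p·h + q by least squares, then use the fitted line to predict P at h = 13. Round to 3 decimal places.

P̂ = 37.119

Sums needed: Σh·h = 180, Σh = 22, Σ1 = 4.
Right-hand side: Σh·P = 504, ΣP = 60.
AᵀA·[p, q]ᵀ = AᵀP becomes [[180, 22]; [22, 4]]·[p, q]ᵀ = [504, 60]ᵀ.
Eliminating q: 4·(row 1) − 22·(row 2) gives 236·p = 4·504 − 22·60 = 696, so p = 174/59.
Then q = (60 − 22·(174/59))/4 = -72/59.
At h = 13: P̂ = (174/59)·(13) + (-72/59)·(1) = 2190/59.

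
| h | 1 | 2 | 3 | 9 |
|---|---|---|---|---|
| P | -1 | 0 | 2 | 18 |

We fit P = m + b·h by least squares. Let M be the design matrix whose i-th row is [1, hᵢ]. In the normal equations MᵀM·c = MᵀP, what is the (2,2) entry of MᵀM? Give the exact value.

Row 2 ↔ basis h, column 2 ↔ basis h, so (MᵀM)_{2,2} = Σᵢ (h)·(h) = (1)·(1) + (2)·(2) + (3)·(3) + (9)·(9) = 95.

95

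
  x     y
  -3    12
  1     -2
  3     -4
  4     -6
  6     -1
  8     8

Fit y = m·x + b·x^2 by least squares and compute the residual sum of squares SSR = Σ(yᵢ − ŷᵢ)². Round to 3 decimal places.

SSR = 6.420

The normal equations are: 135·m + 793·b = -16;  793·m + 5811·b = 450.
(Σx·x = 135, Σx·x^2 = 793, Σx^2·x^2 = 5811, Σx·y = -16, Σx^2·y = 450.)
det = 135·5811 − 793² = 155636.
m = ((-16)·5811 − 793·450)/155636 = -237/82; b = (135·450 − 793·(-16))/155636 = 503/1066.
Residuals: -489/533, 223/533, 226/533, -1060/533, -344/533, 12/13; SSR = 3422/533.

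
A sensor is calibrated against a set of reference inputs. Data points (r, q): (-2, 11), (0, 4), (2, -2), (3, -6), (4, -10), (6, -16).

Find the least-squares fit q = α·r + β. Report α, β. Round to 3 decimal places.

Entries of AᵀA: Σr·r = 69, Σr = 13, Σ1 = 6.
And Σr·q = -180, Σq = -19.
Normal equations: [[69, 13]; [13, 6]]·[α, β]ᵀ = [-180, -19]ᵀ.
Eliminating β: 6·(row 1) − 13·(row 2) gives 245·α = 6·(-180) − 13·(-19) = -833, so α = -17/5.
Then β = ((-19) − 13·(-17/5))/6 = 21/5.

α = -3.400, β = 4.200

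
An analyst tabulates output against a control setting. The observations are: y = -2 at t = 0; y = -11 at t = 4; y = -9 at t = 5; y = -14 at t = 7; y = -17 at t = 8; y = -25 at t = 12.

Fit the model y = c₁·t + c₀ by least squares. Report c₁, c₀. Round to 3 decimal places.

c₁ = -1.890, c₀ = -1.659

Compute the Gram sums: Σt·t = 298, Σt = 36, Σ1 = 6.
And Σt·y = -623, Σy = -78.
Normal equations: [[298, 36]; [36, 6]]·[c₁, c₀]ᵀ = [-623, -78]ᵀ.
Eliminating c₀: 6·(row 1) − 36·(row 2) gives 492·c₁ = 6·(-623) − 36·(-78) = -930, so c₁ = -155/82.
Then c₀ = ((-78) − 36·(-155/82))/6 = -68/41.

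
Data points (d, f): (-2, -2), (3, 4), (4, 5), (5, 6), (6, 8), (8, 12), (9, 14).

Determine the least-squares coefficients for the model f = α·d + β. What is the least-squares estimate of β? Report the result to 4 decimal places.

β = -0.0773

Compute the Gram sums: Σd·d = 235, Σd = 33, Σ1 = 7.
Moment sums: Σd·f = 336, Σf = 47.
Determinant 235·7 − 33² = 556.
α = (336·7 − 33·47)/556 = 801/556; β = (235·47 − 33·336)/556 = -43/556.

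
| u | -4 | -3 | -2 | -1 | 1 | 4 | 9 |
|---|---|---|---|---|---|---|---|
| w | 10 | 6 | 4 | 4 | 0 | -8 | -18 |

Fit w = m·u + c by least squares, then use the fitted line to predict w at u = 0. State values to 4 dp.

Normal-equation sums: Σu·u = 128, Σu = 4, Σ1 = 7.
Moment sums: Σu·w = -264, Σw = -2.
Normal equations: [[128, 4]; [4, 7]]·[m, c]ᵀ = [-264, -2]ᵀ.
Determinant 128·7 − 4² = 880.
m = ((-264)·7 − 4·(-2))/880 = -23/11; c = (128·(-2) − 4·(-264))/880 = 10/11.
At u = 0: ŵ = (-23/11)·(0) + (10/11)·(1) = 10/11.

ŵ = 0.9091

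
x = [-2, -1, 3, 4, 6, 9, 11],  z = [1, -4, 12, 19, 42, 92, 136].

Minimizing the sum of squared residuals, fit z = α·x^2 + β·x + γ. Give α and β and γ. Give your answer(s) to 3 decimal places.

AᵀA·[α, β, γ]ᵀ = Aᵀz reads: 22852·α + 2358·β + 268·γ = 25832;  2358·α + 268·β + 30·γ = 2690;  268·α + 30·β + 7·γ = 298.
(Σx^2·x^2 = 22852, Σx^2·x = 2358, Σx^2 = 268, Σx·x = 268, Σx = 30, Σ1 = 7, Σx^2·z = 25832, Σx·z = 2690, Σz = 298.)
Inverting the 3×3 Gram matrix, [α, β, γ]ᵀ = [528865/512553, 202110/170851, -1026418/512553]ᵀ.

α = 1.032, β = 1.183, γ = -2.003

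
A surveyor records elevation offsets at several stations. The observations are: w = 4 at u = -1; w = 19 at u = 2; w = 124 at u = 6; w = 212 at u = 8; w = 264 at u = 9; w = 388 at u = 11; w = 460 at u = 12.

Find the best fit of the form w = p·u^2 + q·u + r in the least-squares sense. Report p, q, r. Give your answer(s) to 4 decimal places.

p = 2.9922, q = 2.1292, r = 3.0628

Entries of XᵀX: Σu^2·u^2 = 47347, Σu^2·u = 4523, Σu^2 = 451, Σu·u = 451, Σu = 47, Σ1 = 7.
Moment sums: Σu^2·w = 152684, Σu·w = 14638, Σw = 1471.
Row-reducing yields p = 141005/47124, q = 100337/47124, r = 1415/462.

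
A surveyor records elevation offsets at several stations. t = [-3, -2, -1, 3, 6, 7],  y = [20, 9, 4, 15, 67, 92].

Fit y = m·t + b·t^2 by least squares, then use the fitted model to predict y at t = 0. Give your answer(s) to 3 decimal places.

ŷ = 0.000

The normal equations are: 108·m + 550·b = 1009;  550·m + 3876·b = 7275.
(Σt·t = 108, Σt·t^2 = 550, Σt^2·t^2 = 3876, Σt·y = 1009, Σt^2·y = 7275.)
Determinant 108·3876 − 550² = 116108.
m = (1009·3876 − 550·7275)/116108 = -45183/58054; b = (108·7275 − 550·1009)/116108 = 115375/58054.
At t = 0: ŷ = (-45183/58054)·(0) + (115375/58054)·(0) = 0.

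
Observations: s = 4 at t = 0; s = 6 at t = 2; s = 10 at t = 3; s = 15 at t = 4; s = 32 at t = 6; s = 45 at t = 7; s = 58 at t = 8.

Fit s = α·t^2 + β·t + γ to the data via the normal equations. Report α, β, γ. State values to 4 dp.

α = 0.9887, β = -1.1761, γ = 4.1837

The normal equations are: 8146·α + 1170·β + 178·γ = 7423;  1170·α + 178·β + 30·γ = 1073;  178·α + 30·β + 7·γ = 170.
(Σt^2·t^2 = 8146, Σt^2·t = 1170, Σt^2 = 178, Σt·t = 178, Σt = 30, Σ1 = 7, Σt^2·s = 7423, Σt·s = 1073, Σs = 170.)
Solving the 3×3 system (Gaussian elimination) gives α = 3251/3288, β = -1289/1096, γ = 3439/822.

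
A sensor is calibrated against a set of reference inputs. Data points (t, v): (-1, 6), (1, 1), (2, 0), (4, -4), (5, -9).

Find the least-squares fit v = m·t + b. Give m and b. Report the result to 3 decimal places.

m = -2.316, b = 3.895

The normal system MᵀM·[m, b]ᵀ = Mᵀv is [[47, 11]; [11, 5]]·[m, b]ᵀ = [-66, -6]ᵀ.
Δ = 47·5 − 11² = 114.
m = ((-66)·5 − 11·(-6))/114 = -44/19; b = (47·(-6) − 11·(-66))/114 = 74/19.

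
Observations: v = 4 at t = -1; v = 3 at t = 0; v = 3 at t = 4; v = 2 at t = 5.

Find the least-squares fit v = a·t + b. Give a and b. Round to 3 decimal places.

a = -0.231, b = 3.462

Compute the Gram sums: Σt·t = 42, Σt = 8, Σ1 = 4.
Right-hand side: Σt·v = 18, Σv = 12.
Δ = 42·4 − 8² = 104.
a = (18·4 − 8·12)/104 = -3/13; b = (42·12 − 8·18)/104 = 45/13.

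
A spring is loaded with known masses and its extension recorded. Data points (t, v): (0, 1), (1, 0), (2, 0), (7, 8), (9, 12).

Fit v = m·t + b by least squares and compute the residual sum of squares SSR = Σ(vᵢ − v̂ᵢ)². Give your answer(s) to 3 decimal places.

XᵀX·[m, b]ᵀ = Xᵀv reads: 135·m + 19·b = 164;  19·m + 5·b = 21.
Eliminating b: 5·(row 1) − 19·(row 2) gives 314·m = 5·164 − 19·21 = 421, so m = 421/314.
Then b = (21 − 19·(421/314))/5 = -281/314.
Residuals: 595/314, -70/157, -561/314, -77/157, 130/157; SSR = 2483/314.

SSR = 7.908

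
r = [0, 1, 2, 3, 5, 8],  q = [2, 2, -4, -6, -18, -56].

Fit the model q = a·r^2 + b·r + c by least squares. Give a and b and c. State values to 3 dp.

Compute the Gram sums: Σr^2·r^2 = 4819, Σr^2·r = 673, Σr^2 = 103, Σr·r = 103, Σr = 19, Σ1 = 6.
Moment sums: Σr^2·q = -4102, Σr·q = -562, Σq = -80.
MᵀM·[a, b, c]ᵀ = Mᵀq becomes [[4819, 673, 103]; [673, 103, 19]; [103, 19, 6]]·[a, b, c]ᵀ = [-4102, -562, -80]ᵀ.
Inverting the 3×3 Gram matrix, [a, b, c]ᵀ = [-4911/5192, 2351/5192, 347/236]ᵀ.

a = -0.946, b = 0.453, c = 1.470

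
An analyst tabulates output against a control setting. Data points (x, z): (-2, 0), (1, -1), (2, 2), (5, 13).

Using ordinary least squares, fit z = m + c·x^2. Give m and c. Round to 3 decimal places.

m = -1.407, c = 0.577

Normal-equation sums: Σ1 = 4, Σx^2 = 34, Σx^2·x^2 = 658.
Right-hand side: Σz = 14, Σx^2·z = 332.
MᵀM·[m, c]ᵀ = Mᵀz becomes [[4, 34]; [34, 658]]·[m, c]ᵀ = [14, 332]ᵀ.
Determinant 4·658 − 34² = 1476.
m = (14·658 − 34·332)/1476 = -173/123; c = (4·332 − 34·14)/1476 = 71/123.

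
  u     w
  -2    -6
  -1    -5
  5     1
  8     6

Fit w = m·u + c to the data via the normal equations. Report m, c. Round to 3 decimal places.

m = 1.159, c = -3.899

Forming MᵀM = [[94, 10]; [10, 4]] and Mᵀw = [70, -4]ᵀ gives MᵀM·[m, c]ᵀ = Mᵀw.
det = 94·4 − 10² = 276.
m = (70·4 − 10·(-4))/276 = 80/69; c = (94·(-4) − 10·70)/276 = -269/69.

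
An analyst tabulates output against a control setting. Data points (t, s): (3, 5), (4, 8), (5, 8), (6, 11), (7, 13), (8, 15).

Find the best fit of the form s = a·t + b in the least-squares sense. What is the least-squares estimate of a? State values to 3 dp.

a = 1.943

Normal-equation sums: Σt·t = 199, Σt = 33, Σ1 = 6.
For Aᵀs: Σt·s = 364, Σs = 60.
Determinant 199·6 − 33² = 105.
a = (364·6 − 33·60)/105 = 68/35; b = (199·60 − 33·364)/105 = -24/35.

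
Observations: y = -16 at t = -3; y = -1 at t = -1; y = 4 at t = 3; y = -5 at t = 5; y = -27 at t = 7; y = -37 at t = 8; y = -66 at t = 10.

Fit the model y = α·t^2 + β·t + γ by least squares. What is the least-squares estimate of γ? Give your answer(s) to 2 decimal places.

γ = 3.10

Sums needed: Σt^2·t^2 = 17285, Σt^2·t = 1979, Σt^2 = 257, Σt·t = 257, Σt = 29, Σ1 = 7.
Moment sums: Σt^2·y = -10525, Σt·y = -1109, Σy = -148.
Solving the 3×3 system (Gaussian elimination) gives α = -851983/834162, β = 2669431/834162, γ = 430718/139027.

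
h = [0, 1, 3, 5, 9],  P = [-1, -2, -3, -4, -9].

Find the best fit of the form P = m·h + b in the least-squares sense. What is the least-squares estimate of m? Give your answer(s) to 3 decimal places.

XᵀX·[m, b]ᵀ = XᵀP reads: 116·m + 18·b = -112;  18·m + 5·b = -19.
(Σh·h = 116, Σh = 18, Σ1 = 5, Σh·P = -112, ΣP = -19.)
Eliminating b: 5·(row 1) − 18·(row 2) gives 256·m = 5·(-112) − 18·(-19) = -218, so m = -109/128.
Then b = ((-19) − 18·(-109/128))/5 = -47/64.

m = -0.852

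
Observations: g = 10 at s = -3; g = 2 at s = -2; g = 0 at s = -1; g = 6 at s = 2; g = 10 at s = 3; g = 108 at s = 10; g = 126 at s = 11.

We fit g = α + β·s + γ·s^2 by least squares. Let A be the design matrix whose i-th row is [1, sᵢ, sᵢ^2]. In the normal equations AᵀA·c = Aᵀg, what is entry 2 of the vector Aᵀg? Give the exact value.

Entry 2 ↔ basis s, so (Aᵀg)_{2} = Σᵢ (s)·gᵢ = (-3)·(10) + (-2)·(2) + (-1)·(0) + (2)·(6) + (3)·(10) + (10)·(108) + (11)·(126) = 2474.

2474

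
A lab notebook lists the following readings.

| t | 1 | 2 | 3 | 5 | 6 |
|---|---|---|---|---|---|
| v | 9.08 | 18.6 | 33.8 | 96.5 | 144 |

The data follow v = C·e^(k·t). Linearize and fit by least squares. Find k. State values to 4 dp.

k = 0.5487

Linearized form: ln v = k·t + ln C. From the 5 transformed points,
Σt = 17.0000, Σ(t)² = 75.0000, Σln v = 18.1891, Σt·ln v = 71.2804.
Normal system: [[75.0000, 17.0000]; [17.0000, 5]]·[k, ln C]ᵀ = [71.2804, 18.1891]ᵀ.
Solving (det = 86.0000): k = 0.54870, ln C = 1.77224.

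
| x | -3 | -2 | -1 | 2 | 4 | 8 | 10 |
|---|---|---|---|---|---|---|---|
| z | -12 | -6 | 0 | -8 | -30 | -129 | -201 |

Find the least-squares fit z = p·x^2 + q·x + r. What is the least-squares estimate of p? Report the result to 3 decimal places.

Forming MᵀM = [[14466, 1548, 198]; [1548, 198, 18]; [198, 18, 7]] and Mᵀz = [-29000, -3130, -386]ᵀ gives MᵀM·[p, q, r]ᵀ = Mᵀz.
Row-reducing yields p = -950/483, q = -899/1449, r = 48/23.

p = -1.967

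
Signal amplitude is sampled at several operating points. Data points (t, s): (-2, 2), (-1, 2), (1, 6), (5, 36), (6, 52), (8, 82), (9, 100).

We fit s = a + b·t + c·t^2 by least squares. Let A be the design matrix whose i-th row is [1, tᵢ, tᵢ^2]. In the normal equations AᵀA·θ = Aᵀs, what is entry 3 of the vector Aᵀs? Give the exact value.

Entry 3 ↔ basis t^2, so (Aᵀs)_{3} = Σᵢ (t^2)·sᵢ = (4)·(2) + (1)·(2) + (1)·(6) + (25)·(36) + (36)·(52) + (64)·(82) + (81)·(100) = 16136.

16136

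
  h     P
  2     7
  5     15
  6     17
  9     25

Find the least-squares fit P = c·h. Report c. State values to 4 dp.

The normal equations are: 146·c = 416.
(Σh·h = 146, Σh·P = 416.)
c = 416/146 = 2.84932.

c = 2.8493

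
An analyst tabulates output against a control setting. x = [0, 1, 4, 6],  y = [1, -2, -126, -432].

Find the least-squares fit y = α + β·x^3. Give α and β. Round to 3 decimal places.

α = 0.937, β = -2.003

The normal equations are: 4·α + 281·β = -559;  281·α + 50753·β = -101378.
Δ = 4·50753 − 281² = 124051.
α = ((-559)·50753 − 281·(-101378))/124051 = 116291/124051; β = (4·(-101378) − 281·(-559))/124051 = -248433/124051.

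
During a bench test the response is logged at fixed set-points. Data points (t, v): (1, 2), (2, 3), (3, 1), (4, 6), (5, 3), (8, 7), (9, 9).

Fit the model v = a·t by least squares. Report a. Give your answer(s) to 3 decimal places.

a = 0.935

Forming XᵀX = [[200]] and Xᵀv = [187]ᵀ gives XᵀX·[a]ᵀ = Xᵀv.
Hence a = 187 / 200 ≈ 0.935.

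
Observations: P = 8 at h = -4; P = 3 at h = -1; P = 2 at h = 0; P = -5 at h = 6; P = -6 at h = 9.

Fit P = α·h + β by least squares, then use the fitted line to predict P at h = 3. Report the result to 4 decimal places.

Forming XᵀX = [[134, 10]; [10, 5]] and XᵀP = [-119, 2]ᵀ gives XᵀX·[α, β]ᵀ = XᵀP.
Δ = 134·5 − 10² = 570.
α = ((-119)·5 − 10·2)/570 = -41/38; β = (134·2 − 10·(-119))/570 = 243/95.
At h = 3: P̂ = (-41/38)·(3) + (243/95)·(1) = -129/190.

P̂ = -0.6789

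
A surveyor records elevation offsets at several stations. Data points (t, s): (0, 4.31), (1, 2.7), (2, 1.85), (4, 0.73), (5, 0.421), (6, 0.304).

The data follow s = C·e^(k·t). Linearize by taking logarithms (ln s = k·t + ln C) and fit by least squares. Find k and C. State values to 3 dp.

k = -0.450, C = 4.335

Taking logs, ln s = k·t + ln C, so regress ln s on t.
Σt = 18.0000, Σ(t)² = 82.0000, Σln s = 0.6988, Σt·ln s = -10.5052.
Equations: 82.0000·k + 18.0000·ln C = -10.5052;  18.0000·k + 6·ln C = 0.6988.
Δ = 82.0000·6 − (18.0000)² = 168.0000; k = (-10.5052·6 − 18.0000·0.6988)/168.0000 = -0.45006, ln C = (82.0000·0.6988 − 18.0000·-10.5052)/168.0000 = 1.46664, so C = exp(1.46664) = 4.33467.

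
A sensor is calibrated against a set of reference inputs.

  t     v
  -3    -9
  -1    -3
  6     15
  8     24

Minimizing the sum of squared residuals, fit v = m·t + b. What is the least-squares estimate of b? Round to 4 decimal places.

Entries of AᵀA: Σt·t = 110, Σt = 10, Σ1 = 4.
And Σt·v = 312, Σv = 27.
Normal equations: [[110, 10]; [10, 4]]·[m, b]ᵀ = [312, 27]ᵀ.
Eliminating b: 4·(row 1) − 10·(row 2) gives 340·m = 4·312 − 10·27 = 978, so m = 489/170.
Then b = (27 − 10·(489/170))/4 = -15/34.

b = -0.4412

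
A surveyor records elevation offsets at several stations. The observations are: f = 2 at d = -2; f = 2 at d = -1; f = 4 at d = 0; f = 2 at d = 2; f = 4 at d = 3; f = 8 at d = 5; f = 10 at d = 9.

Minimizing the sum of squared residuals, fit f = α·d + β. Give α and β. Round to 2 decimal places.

AᵀA·[α, β]ᵀ = Aᵀf reads: 124·α + 16·β = 140;  16·α + 7·β = 32.
(Σd·d = 124, Σd = 16, Σ1 = 7, Σd·f = 140, Σf = 32.)
Eliminating β: 7·(row 1) − 16·(row 2) gives 612·α = 7·140 − 16·32 = 468, so α = 13/17.
Then β = (32 − 16·(13/17))/7 = 48/17.

α = 0.76, β = 2.82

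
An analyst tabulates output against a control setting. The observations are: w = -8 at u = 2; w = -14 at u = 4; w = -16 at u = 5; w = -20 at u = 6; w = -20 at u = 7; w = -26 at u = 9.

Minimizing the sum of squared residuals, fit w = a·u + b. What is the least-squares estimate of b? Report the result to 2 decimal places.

b = -3.54

Setting ∂/∂a … = 0 gives: 211·a + 33·b = -646;  33·a + 6·b = -104.
(Σu·u = 211, Σu = 33, Σ1 = 6, Σu·w = -646, Σw = -104.)
Eliminating b: 6·(row 1) − 33·(row 2) gives 177·a = 6·(-646) − 33·(-104) = -444, so a = -148/59.
Then b = ((-104) − 33·(-148/59))/6 = -626/177.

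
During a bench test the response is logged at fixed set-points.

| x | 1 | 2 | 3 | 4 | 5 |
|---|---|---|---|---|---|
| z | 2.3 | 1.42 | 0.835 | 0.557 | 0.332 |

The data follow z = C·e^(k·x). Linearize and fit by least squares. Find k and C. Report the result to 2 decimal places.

k = -0.48, C = 3.69

Taking logs, ln z = k·x + ln C, so regress ln z on x.
Σx = 15.0000, Σ(x)² = 55.0000, Σln z = -0.6846, Σx·ln z = -6.8606.
Normal system: [[55.0000, 15.0000]; [15.0000, 5]]·[k, ln C]ᵀ = [-6.8606, -0.6846]ᵀ.
Slope k = (n·Σx·ln z − Σx·Σln z)/(n·Σ(x)² − (Σx)²) = (5·-6.8606 − 15.0000·-0.6846)/50.0000 = -0.48069; ln C = (Σln z − k·Σx)/n = 1.30516, so C = exp(1.30516) = 3.68827.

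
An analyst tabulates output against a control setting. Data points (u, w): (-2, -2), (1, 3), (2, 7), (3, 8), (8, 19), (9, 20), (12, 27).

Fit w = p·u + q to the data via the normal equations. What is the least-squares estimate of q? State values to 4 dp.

XᵀX·[p, q]ᵀ = Xᵀw reads: 307·p + 33·q = 701;  33·p + 7·q = 82.
Eliminating q: 7·(row 1) − 33·(row 2) gives 1060·p = 7·701 − 33·82 = 2201, so p = 2201/1060.
Then q = (82 − 33·(2201/1060))/7 = 2041/1060.

q = 1.9255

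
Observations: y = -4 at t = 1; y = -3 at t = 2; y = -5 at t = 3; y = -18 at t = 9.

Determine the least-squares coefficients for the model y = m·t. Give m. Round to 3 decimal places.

m = -1.968

With design matrix M, MᵀM = [[95]] and Mᵀy = [-187]ᵀ.
Hence m = -187 / 95 ≈ -1.96842.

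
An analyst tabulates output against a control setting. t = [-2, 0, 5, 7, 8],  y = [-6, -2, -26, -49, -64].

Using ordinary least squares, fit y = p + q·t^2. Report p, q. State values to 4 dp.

p = -1.9969, q = -0.9649

Normal-equation sums: Σ1 = 5, Σt^2 = 142, Σt^2·t^2 = 7138.
And Σy = -147, Σt^2·y = -7171.
So AᵀA·[p, q]ᵀ = Aᵀy: [[5, 142]; [142, 7138]]·[p, q]ᵀ = [-147, -7171]ᵀ.
Eliminating q: 7138·(row 1) − 142·(row 2) gives 15526·p = 7138·(-147) − 142·(-7171) = -31004, so p = -15502/7763.
Then q = ((-7171) − 142·(-15502/7763))/7138 = -14981/15526.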